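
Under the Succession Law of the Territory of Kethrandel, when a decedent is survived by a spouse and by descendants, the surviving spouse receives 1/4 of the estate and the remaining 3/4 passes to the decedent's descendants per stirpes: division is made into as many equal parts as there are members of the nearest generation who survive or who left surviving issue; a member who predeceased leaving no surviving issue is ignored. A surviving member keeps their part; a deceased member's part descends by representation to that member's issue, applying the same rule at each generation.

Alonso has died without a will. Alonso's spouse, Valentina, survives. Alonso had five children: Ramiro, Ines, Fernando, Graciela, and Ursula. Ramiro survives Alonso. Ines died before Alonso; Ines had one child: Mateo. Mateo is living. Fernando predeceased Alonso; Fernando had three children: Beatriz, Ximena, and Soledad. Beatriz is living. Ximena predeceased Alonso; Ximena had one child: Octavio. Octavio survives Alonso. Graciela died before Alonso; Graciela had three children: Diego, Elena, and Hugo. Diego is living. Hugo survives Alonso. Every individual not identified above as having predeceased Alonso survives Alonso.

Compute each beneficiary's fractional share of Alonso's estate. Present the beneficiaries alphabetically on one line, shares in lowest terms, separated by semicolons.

Beatriz 1/20; Diego 1/20; Elena 1/20; Hugo 1/20; Mateo 3/20; Octavio 1/20; Ramiro 3/20; Soledad 1/20; Ursula 3/20; Valentina 1/4

Valentina, as surviving spouse, takes 1/4.
The remaining 3/4 passes to Alonso's descendants per stirpes.
The 3/4 is divided into 5 equal shares of 3/20 among Ramiro, Ines, Fernando, Graciela, Ursula.
Ramiro is living and takes 3/20.
Ines predeceased; the 3/20 allotted to Ines's branch passes to Ines's issue by representation.
Mateo is the sole taker at this level and receives the full 3/20.
Fernando predeceased; the 3/20 allotted to Fernando's branch passes to Fernando's issue by representation.
The 3/20 is divided into 3 equal shares of 1/20 among Beatriz, Ximena, Soledad.
Beatriz is living and takes 1/20.
Ximena predeceased; the 1/20 allotted to Ximena's branch passes to Ximena's issue by representation.
Octavio is the sole taker at this level and receives the full 1/20.
Soledad is living and takes 1/20.
Graciela predeceased; the 3/20 allotted to Graciela's branch passes to Graciela's issue by representation.
The 3/20 is divided into 3 equal shares of 1/20 among Diego, Elena, Hugo.
Diego is living and takes 1/20.
Elena is living and takes 1/20.
Hugo is living and takes 1/20.
Ursula is living and takes 3/20.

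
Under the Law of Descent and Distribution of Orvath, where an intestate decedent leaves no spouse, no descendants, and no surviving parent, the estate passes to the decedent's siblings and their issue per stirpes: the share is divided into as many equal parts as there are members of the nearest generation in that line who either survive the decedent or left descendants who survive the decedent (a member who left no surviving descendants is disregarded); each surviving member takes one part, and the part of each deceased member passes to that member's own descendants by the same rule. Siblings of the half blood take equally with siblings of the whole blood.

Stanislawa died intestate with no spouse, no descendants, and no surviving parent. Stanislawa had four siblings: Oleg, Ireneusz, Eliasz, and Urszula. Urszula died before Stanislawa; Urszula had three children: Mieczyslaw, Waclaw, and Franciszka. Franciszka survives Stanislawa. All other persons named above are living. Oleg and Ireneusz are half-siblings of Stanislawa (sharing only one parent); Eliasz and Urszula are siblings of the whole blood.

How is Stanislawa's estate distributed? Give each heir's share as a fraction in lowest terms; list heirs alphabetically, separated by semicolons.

No spouse, descendants, or parent survives, so the estate passes to Stanislawa's siblings per stirpes.
Half-blood and whole-blood siblings take equally under the stated rule.
The estate is divided into 4 equal shares of 1/4 among Oleg, Ireneusz, Eliasz, Urszula.
Oleg is living and takes 1/4.
Ireneusz is living and takes 1/4.
Eliasz is living and takes 1/4.
Urszula predeceased; the 1/4 allotted to Urszula's branch passes to Urszula's issue by representation.
The 1/4 is divided into 3 equal shares of 1/12 among Mieczyslaw, Waclaw, Franciszka.
Mieczyslaw is living and takes 1/12.
Waclaw is living and takes 1/12.
Franciszka is living and takes 1/12.

Eliasz 1/4; Franciszka 1/12; Ireneusz 1/4; Mieczyslaw 1/12; Oleg 1/4; Waclaw 1/12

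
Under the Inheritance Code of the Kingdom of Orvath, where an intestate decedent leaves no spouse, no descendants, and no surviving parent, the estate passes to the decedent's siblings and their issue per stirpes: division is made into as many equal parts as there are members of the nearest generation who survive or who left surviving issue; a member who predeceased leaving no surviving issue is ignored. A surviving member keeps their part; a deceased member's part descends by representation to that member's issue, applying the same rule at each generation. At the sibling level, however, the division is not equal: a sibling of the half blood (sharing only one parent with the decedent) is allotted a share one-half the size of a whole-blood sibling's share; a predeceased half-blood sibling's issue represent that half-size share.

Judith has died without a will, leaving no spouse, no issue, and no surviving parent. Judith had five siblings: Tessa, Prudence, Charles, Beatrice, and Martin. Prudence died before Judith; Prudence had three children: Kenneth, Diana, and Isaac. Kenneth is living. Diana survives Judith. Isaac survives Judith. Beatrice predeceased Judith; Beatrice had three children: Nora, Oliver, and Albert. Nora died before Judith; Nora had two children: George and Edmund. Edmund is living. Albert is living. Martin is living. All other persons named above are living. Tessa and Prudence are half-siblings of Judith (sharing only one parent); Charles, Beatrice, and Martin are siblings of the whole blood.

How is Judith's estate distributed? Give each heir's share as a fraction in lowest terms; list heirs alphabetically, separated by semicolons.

Albert 1/12; Charles 1/4; Diana 1/24; Edmund 1/24; George 1/24; Isaac 1/24; Kenneth 1/24; Martin 1/4; Oliver 1/12; Tessa 1/8

No spouse, descendants, or parent survives, so the estate passes to Judith's siblings per stirpes.
Half-blood siblings count for one-half the weight of whole-blood siblings at the initial division.
Dividing 1 in proportion to weights (total weight 4): Tessa (weight 1/2) → 1/8; Prudence (weight 1/2) → 1/8; Charles (weight 1) → 1/4; Beatrice (weight 1) → 1/4; Martin (weight 1) → 1/4.
Tessa is living and takes 1/8.
Prudence predeceased; the 1/8 allotted to Prudence's branch passes to Prudence's issue by representation.
The 1/8 is divided into 3 equal shares of 1/24 among Kenneth, Diana, Isaac.
Kenneth is living and takes 1/24.
Diana is living and takes 1/24.
Isaac is living and takes 1/24.
Charles is living and takes 1/4.
Beatrice predeceased; the 1/4 allotted to Beatrice's branch passes to Beatrice's issue by representation.
The 1/4 is divided into 3 equal shares of 1/12 among Nora, Oliver, Albert.
Nora predeceased; the 1/12 allotted to Nora's branch passes to Nora's issue by representation.
The 1/12 is divided into 2 equal shares of 1/24 among George, Edmund.
George is living and takes 1/24.
Edmund is living and takes 1/24.
Oliver is living and takes 1/12.
Albert is living and takes 1/12.
Martin is living and takes 1/4.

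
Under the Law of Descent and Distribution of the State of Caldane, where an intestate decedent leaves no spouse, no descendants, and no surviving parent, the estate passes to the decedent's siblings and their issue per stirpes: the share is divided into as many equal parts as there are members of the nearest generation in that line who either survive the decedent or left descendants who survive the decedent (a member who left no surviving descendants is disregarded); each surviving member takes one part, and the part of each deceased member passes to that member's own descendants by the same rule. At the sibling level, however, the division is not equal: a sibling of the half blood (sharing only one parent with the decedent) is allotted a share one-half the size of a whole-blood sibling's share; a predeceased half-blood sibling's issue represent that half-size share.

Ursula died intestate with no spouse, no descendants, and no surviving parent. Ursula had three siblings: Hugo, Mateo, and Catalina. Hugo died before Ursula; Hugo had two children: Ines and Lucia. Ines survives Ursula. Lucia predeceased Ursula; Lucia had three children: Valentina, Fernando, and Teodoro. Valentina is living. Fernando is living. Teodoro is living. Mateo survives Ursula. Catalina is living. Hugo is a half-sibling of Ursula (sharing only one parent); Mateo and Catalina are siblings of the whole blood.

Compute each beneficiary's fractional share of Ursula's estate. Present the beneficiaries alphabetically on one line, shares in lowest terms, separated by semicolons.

Catalina 2/5; Fernando 1/30; Ines 1/10; Mateo 2/5; Teodoro 1/30; Valentina 1/30

No spouse, descendants, or parent survives, so the estate passes to Ursula's siblings per stirpes.
Half-blood siblings count for one-half the weight of whole-blood siblings at the initial division.
Dividing 1 in proportion to weights (total weight 5/2): Hugo (weight 1/2) → 1/5; Mateo (weight 1) → 2/5; Catalina (weight 1) → 2/5.
Hugo predeceased; the 1/5 allotted to Hugo's branch passes to Hugo's issue by representation.
The 1/5 is divided into 2 equal shares of 1/10 among Ines, Lucia.
Ines is living and takes 1/10.
Lucia predeceased; the 1/10 allotted to Lucia's branch passes to Lucia's issue by representation.
The 1/10 is divided into 3 equal shares of 1/30 among Valentina, Fernando, Teodoro.
Valentina is living and takes 1/30.
Fernando is living and takes 1/30.
Teodoro is living and takes 1/30.
Mateo is living and takes 2/5.
Catalina is living and takes 2/5.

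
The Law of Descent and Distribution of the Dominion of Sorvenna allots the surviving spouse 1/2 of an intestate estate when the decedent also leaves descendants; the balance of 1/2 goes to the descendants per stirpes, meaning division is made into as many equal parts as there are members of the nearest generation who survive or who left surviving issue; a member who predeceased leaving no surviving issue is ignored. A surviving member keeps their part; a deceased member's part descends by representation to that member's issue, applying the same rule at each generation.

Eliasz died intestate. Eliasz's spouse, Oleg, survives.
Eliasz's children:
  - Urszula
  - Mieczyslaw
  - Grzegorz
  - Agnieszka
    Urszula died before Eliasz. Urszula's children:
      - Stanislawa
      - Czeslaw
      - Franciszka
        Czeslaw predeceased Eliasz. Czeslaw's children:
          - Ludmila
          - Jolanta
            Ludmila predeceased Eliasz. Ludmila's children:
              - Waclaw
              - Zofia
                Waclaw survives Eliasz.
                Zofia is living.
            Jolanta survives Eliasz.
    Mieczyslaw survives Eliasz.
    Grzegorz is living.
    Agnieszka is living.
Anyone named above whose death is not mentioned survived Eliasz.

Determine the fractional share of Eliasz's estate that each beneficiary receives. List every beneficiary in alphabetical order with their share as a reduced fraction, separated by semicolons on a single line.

Agnieszka 1/8; Franciszka 1/24; Grzegorz 1/8; Jolanta 1/48; Mieczyslaw 1/8; Oleg 1/2; Stanislawa 1/24; Waclaw 1/96; Zofia 1/96

Oleg, as surviving spouse, takes 1/2.
The remaining 1/2 passes to Eliasz's descendants per stirpes.
The 1/2 is divided into 4 equal shares of 1/8 among Urszula, Mieczyslaw, Grzegorz, Agnieszka.
Urszula predeceased; the 1/8 allotted to Urszula's branch passes to Urszula's issue by representation.
The 1/8 is divided into 3 equal shares of 1/24 among Stanislawa, Czeslaw, Franciszka.
Stanislawa is living and takes 1/24.
Czeslaw predeceased; the 1/24 allotted to Czeslaw's branch passes to Czeslaw's issue by representation.
The 1/24 is divided into 2 equal shares of 1/48 among Ludmila, Jolanta.
Ludmila predeceased; the 1/48 allotted to Ludmila's branch passes to Ludmila's issue by representation.
The 1/48 is divided into 2 equal shares of 1/96 among Waclaw, Zofia.
Waclaw is living and takes 1/96.
Zofia is living and takes 1/96.
Jolanta is living and takes 1/48.
Franciszka is living and takes 1/24.
Mieczyslaw is living and takes 1/8.
Grzegorz is living and takes 1/8.
Agnieszka is living and takes 1/8.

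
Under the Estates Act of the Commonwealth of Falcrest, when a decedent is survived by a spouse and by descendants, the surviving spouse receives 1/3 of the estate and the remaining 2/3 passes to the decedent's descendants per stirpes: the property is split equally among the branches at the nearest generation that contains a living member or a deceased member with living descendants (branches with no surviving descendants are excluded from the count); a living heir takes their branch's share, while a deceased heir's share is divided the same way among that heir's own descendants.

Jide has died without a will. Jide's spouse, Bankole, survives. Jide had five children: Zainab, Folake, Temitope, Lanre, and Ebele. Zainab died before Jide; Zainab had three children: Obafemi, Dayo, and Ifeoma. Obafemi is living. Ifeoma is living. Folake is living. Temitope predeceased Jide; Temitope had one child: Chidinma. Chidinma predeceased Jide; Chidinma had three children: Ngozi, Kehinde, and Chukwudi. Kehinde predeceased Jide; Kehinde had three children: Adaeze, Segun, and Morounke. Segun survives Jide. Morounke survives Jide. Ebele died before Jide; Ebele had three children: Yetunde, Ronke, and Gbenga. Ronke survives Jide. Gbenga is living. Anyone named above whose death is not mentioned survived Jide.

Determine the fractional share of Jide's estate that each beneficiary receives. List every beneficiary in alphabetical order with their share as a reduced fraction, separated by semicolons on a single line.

Bankole, as surviving spouse, takes 1/3.
The remaining 2/3 passes to Jide's descendants per stirpes.
The 2/3 is divided into 5 equal shares of 2/15 among Zainab, Folake, Temitope, Lanre, Ebele.
Zainab predeceased; the 2/15 allotted to Zainab's branch passes to Zainab's issue by representation.
The 2/15 is divided into 3 equal shares of 2/45 among Obafemi, Dayo, Ifeoma.
Obafemi is living and takes 2/45.
Dayo is living and takes 2/45.
Ifeoma is living and takes 2/45.
Folake is living and takes 2/15.
Temitope predeceased; the 2/15 allotted to Temitope's branch passes to Temitope's issue by representation.
Chidinma's line is the sole branch at this level, so the full 2/15 passes to Chidinma's issue by representation.
The 2/15 is divided into 3 equal shares of 2/45 among Ngozi, Kehinde, Chukwudi.
Ngozi is living and takes 2/45.
Kehinde predeceased; the 2/45 allotted to Kehinde's branch passes to Kehinde's issue by representation.
The 2/45 is divided into 3 equal shares of 2/135 among Adaeze, Segun, Morounke.
Adaeze is living and takes 2/135.
Segun is living and takes 2/135.
Morounke is living and takes 2/135.
Chukwudi is living and takes 2/45.
Lanre is living and takes 2/15.
Ebele predeceased; the 2/15 allotted to Ebele's branch passes to Ebele's issue by representation.
The 2/15 is divided into 3 equal shares of 2/45 among Yetunde, Ronke, Gbenga.
Yetunde is living and takes 2/45.
Ronke is living and takes 2/45.
Gbenga is living and takes 2/45.

Adaeze 2/135; Bankole 1/3; Chukwudi 2/45; Dayo 2/45; Folake 2/15; Gbenga 2/45; Ifeoma 2/45; Lanre 2/15; Morounke 2/135; Ngozi 2/45; Obafemi 2/45; Ronke 2/45; Segun 2/135; Yetunde 2/45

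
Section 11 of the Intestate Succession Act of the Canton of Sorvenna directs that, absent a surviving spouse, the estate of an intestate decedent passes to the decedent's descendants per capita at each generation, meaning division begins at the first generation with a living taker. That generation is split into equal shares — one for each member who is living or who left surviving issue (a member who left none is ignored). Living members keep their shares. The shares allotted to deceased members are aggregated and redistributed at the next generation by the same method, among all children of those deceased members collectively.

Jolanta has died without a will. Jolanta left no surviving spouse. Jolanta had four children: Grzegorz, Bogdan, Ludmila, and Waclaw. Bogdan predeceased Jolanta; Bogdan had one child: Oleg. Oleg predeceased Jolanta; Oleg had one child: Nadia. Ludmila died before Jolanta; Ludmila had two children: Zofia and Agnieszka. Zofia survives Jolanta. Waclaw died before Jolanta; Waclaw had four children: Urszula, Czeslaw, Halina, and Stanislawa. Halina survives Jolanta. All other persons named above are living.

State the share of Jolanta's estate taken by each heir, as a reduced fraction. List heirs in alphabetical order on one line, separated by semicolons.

Agnieszka 3/28; Czeslaw 3/28; Grzegorz 1/4; Halina 3/28; Nadia 3/28; Stanislawa 3/28; Urszula 3/28; Zofia 3/28

There is no surviving spouse, so the entire estate passes to Jolanta's descendants per capita at each generation.
At generation 1 (Grzegorz, Bogdan, Ludmila, Waclaw) there are 4 shares of (1)/4 = 1/4 each.
Living: Grzegorz — each takes 1/4.
Deceased: Bogdan, Ludmila, and Waclaw. Their combined 3/4 is pooled and carried to generation 2.
At generation 2 (Oleg, Zofia, Agnieszka, Urszula, Czeslaw, Halina, Stanislawa) there are 7 shares of (3/4)/7 = 3/28 each.
Living: Zofia, Agnieszka, Urszula, Czeslaw, Halina, and Stanislawa — each takes 3/28.
Deceased: Oleg. That 3/28 share is carried to generation 3.
At generation 3 (Nadia) there are 1 shares of (3/28)/1 = 3/28 each.
Living: Nadia — each takes 3/28.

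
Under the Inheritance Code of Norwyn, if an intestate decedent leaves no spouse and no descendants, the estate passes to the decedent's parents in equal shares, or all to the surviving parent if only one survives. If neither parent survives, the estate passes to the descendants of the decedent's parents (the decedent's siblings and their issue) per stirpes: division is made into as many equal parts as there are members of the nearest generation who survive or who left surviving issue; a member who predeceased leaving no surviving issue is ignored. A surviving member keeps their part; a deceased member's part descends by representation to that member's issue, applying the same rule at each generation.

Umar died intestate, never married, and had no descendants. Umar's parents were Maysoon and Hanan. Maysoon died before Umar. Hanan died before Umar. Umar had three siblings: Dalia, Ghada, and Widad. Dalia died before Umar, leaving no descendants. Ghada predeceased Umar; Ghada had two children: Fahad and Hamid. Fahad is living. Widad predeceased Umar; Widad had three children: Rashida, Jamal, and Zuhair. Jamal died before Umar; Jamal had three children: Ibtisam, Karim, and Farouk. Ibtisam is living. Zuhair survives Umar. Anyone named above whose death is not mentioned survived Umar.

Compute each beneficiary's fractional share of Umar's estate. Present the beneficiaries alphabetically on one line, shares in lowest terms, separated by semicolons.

Fahad 1/4; Farouk 1/18; Hamid 1/4; Ibtisam 1/18; Karim 1/18; Rashida 1/6; Zuhair 1/6

Neither parent survives and there are no descendants, so the estate passes to Umar's siblings and their issue per stirpes.
Dalia left no surviving issue, so that branch lapses and is disregarded.
The estate is divided into 2 equal shares of 1/2 among Ghada, Widad.
Ghada predeceased; the 1/2 allotted to Ghada's branch passes to Ghada's issue by representation.
The 1/2 is divided into 2 equal shares of 1/4 among Fahad, Hamid.
Fahad is living and takes 1/4.
Hamid is living and takes 1/4.
Widad predeceased; the 1/2 allotted to Widad's branch passes to Widad's issue by representation.
The 1/2 is divided into 3 equal shares of 1/6 among Rashida, Jamal, Zuhair.
Rashida is living and takes 1/6.
Jamal predeceased; the 1/6 allotted to Jamal's branch passes to Jamal's issue by representation.
The 1/6 is divided into 3 equal shares of 1/18 among Ibtisam, Karim, Farouk.
Ibtisam is living and takes 1/18.
Karim is living and takes 1/18.
Farouk is living and takes 1/18.
Zuhair is living and takes 1/6.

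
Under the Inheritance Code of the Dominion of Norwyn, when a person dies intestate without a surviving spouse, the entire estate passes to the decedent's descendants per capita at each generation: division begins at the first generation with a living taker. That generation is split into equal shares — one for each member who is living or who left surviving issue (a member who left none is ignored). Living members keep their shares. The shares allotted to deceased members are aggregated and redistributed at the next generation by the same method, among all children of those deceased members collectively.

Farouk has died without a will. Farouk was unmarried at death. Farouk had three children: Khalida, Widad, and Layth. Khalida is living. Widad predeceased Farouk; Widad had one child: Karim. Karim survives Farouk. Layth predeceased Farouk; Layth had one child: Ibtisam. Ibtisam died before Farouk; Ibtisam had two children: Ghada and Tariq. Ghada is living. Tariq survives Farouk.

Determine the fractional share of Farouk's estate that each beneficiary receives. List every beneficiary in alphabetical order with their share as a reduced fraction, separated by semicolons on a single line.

Ghada 1/6; Karim 1/3; Khalida 1/3; Tariq 1/6

There is no surviving spouse, so the entire estate passes to Farouk's descendants per capita at each generation.
At generation 1 (Khalida, Widad, Layth) there are 3 shares of (1)/3 = 1/3 each.
Living: Khalida — each takes 1/3.
Deceased: Widad and Layth. Their combined 2/3 is pooled and carried to generation 2.
At generation 2 (Karim, Ibtisam) there are 2 shares of (2/3)/2 = 1/3 each.
Living: Karim — each takes 1/3.
Deceased: Ibtisam. That 1/3 share is carried to generation 3.
At generation 3 (Ghada, Tariq) there are 2 shares of (1/3)/2 = 1/6 each.
Living: Ghada and Tariq — each takes 1/6.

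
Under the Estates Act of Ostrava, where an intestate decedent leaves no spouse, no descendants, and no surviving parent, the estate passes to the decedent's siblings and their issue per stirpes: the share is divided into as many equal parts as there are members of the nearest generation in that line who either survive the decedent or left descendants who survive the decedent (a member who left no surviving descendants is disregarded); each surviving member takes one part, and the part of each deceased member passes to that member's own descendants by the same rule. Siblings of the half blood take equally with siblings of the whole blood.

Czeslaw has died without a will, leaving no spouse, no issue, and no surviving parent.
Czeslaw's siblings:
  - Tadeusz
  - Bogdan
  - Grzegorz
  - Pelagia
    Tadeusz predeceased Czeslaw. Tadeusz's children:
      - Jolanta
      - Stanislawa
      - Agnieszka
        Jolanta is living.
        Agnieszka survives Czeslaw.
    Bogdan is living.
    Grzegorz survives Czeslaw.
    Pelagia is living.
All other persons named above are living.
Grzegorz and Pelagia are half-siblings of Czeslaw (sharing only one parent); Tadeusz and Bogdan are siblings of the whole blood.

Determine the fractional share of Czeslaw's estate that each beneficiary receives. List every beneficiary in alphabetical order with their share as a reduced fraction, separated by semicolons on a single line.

No spouse, descendants, or parent survives, so the estate passes to Czeslaw's siblings per stirpes.
Half-blood and whole-blood siblings take equally under the stated rule.
The estate is divided into 4 equal shares of 1/4 among Tadeusz, Bogdan, Grzegorz, Pelagia.
Tadeusz predeceased; the 1/4 allotted to Tadeusz's branch passes to Tadeusz's issue by representation.
The 1/4 is divided into 3 equal shares of 1/12 among Jolanta, Stanislawa, Agnieszka.
Jolanta is living and takes 1/12.
Stanislawa is living and takes 1/12.
Agnieszka is living and takes 1/12.
Bogdan is living and takes 1/4.
Grzegorz is living and takes 1/4.
Pelagia is living and takes 1/4.

Agnieszka 1/12; Bogdan 1/4; Grzegorz 1/4; Jolanta 1/12; Pelagia 1/4; Stanislawa 1/12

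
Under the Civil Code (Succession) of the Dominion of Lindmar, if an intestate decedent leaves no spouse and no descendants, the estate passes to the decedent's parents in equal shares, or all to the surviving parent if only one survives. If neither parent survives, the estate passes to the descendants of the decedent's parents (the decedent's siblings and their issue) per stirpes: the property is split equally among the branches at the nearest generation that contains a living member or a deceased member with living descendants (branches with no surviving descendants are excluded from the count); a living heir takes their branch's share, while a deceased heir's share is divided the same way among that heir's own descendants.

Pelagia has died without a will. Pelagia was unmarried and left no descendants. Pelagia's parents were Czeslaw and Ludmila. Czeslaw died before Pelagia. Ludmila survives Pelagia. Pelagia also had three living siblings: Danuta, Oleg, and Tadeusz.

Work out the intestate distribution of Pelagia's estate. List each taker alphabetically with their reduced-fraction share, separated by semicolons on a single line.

Ludmila 1

Only one parent, Ludmila, survives, so Ludmila takes the entire estate. The siblings take nothing because a surviving parent has priority.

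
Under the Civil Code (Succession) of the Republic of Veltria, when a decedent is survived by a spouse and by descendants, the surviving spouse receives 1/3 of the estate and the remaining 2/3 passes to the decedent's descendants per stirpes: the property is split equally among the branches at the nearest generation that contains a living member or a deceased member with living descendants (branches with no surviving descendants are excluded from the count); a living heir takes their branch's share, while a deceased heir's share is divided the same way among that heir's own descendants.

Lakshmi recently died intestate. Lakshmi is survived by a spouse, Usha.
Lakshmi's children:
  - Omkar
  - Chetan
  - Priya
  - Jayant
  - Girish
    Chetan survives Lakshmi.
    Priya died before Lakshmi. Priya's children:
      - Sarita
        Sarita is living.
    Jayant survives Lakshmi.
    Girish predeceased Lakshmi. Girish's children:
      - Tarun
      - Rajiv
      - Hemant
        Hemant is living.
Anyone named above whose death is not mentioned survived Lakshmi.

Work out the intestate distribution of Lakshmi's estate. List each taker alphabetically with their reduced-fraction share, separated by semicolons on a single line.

Chetan 2/15; Hemant 2/45; Jayant 2/15; Omkar 2/15; Rajiv 2/45; Sarita 2/15; Tarun 2/45; Usha 1/3

Usha, as surviving spouse, takes 1/3.
The remaining 2/3 passes to Lakshmi's descendants per stirpes.
The 2/3 is divided into 5 equal shares of 2/15 among Omkar, Chetan, Priya, Jayant, Girish.
Omkar is living and takes 2/15.
Chetan is living and takes 2/15.
Priya predeceased; the 2/15 allotted to Priya's branch passes to Priya's issue by representation.
Sarita is the sole taker at this level and receives the full 2/15.
Jayant is living and takes 2/15.
Girish predeceased; the 2/15 allotted to Girish's branch passes to Girish's issue by representation.
The 2/15 is divided into 3 equal shares of 2/45 among Tarun, Rajiv, Hemant.
Tarun is living and takes 2/45.
Rajiv is living and takes 2/45.
Hemant is living and takes 2/45.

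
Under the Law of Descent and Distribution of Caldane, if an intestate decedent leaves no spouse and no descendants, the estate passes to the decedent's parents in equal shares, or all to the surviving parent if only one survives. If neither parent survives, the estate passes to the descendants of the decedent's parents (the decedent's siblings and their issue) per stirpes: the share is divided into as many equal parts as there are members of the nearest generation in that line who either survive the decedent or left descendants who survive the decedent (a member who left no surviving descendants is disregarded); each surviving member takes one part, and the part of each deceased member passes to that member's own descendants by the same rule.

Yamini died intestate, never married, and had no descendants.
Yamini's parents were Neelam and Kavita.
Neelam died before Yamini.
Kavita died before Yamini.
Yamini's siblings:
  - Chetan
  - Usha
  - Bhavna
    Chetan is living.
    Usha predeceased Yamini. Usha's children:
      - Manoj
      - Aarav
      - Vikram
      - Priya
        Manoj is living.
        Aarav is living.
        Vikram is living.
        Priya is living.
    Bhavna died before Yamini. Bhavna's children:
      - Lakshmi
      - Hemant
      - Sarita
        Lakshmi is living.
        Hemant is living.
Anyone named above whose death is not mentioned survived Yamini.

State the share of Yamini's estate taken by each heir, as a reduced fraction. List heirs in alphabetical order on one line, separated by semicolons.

Neither parent survives and there are no descendants, so the estate passes to Yamini's siblings and their issue per stirpes.
The estate is divided into 3 equal shares of 1/3 among Chetan, Usha, Bhavna.
Chetan is living and takes 1/3.
Usha predeceased; the 1/3 allotted to Usha's branch passes to Usha's issue by representation.
The 1/3 is divided into 4 equal shares of 1/12 among Manoj, Aarav, Vikram, Priya.
Manoj is living and takes 1/12.
Aarav is living and takes 1/12.
Vikram is living and takes 1/12.
Priya is living and takes 1/12.
Bhavna predeceased; the 1/3 allotted to Bhavna's branch passes to Bhavna's issue by representation.
The 1/3 is divided into 3 equal shares of 1/9 among Lakshmi, Hemant, Sarita.
Lakshmi is living and takes 1/9.
Hemant is living and takes 1/9.
Sarita is living and takes 1/9.

Aarav 1/12; Chetan 1/3; Hemant 1/9; Lakshmi 1/9; Manoj 1/12; Priya 1/12; Sarita 1/9; Vikram 1/12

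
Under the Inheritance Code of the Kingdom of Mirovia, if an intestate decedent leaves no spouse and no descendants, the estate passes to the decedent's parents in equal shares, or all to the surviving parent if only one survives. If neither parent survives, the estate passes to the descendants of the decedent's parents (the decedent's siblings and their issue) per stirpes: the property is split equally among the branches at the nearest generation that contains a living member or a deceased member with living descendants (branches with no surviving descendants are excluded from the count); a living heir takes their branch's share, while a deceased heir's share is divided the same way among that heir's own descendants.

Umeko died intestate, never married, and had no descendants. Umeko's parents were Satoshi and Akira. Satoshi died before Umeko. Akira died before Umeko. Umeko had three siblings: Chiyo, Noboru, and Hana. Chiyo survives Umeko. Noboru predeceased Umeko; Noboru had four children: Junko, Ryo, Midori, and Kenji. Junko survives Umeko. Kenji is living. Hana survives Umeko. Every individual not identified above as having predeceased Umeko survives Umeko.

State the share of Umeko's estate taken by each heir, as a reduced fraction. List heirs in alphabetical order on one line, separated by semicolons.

Chiyo 1/3; Hana 1/3; Junko 1/12; Kenji 1/12; Midori 1/12; Ryo 1/12

Neither parent survives and there are no descendants, so the estate passes to Umeko's siblings and their issue per stirpes.
The estate is divided into 3 equal shares of 1/3 among Chiyo, Noboru, Hana.
Chiyo is living and takes 1/3.
Noboru predeceased; the 1/3 allotted to Noboru's branch passes to Noboru's issue by representation.
The 1/3 is divided into 4 equal shares of 1/12 among Junko, Ryo, Midori, Kenji.
Junko is living and takes 1/12.
Ryo is living and takes 1/12.
Midori is living and takes 1/12.
Kenji is living and takes 1/12.
Hana is living and takes 1/3.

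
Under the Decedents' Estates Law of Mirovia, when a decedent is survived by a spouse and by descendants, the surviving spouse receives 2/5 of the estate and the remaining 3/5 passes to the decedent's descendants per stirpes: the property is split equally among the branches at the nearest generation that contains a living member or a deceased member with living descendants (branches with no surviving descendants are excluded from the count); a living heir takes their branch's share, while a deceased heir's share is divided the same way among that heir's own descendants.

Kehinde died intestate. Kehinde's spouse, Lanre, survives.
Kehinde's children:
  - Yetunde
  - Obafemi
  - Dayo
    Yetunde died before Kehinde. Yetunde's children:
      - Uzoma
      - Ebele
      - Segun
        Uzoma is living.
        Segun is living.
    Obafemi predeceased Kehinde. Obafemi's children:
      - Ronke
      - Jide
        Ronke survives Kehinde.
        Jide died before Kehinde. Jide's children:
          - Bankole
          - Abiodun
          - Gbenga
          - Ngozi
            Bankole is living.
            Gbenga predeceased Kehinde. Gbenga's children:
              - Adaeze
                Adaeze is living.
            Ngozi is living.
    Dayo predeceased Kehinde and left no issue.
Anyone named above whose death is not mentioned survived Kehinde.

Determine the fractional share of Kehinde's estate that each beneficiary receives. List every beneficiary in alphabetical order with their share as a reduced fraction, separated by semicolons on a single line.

Abiodun 3/80; Adaeze 3/80; Bankole 3/80; Ebele 1/10; Lanre 2/5; Ngozi 3/80; Ronke 3/20; Segun 1/10; Uzoma 1/10

Lanre, as surviving spouse, takes 2/5.
The remaining 3/5 passes to Kehinde's descendants per stirpes.
Dayo left no surviving issue, so that branch lapses and is disregarded.
The 3/5 is divided into 2 equal shares of 3/10 among Yetunde, Obafemi.
Yetunde predeceased; the 3/10 allotted to Yetunde's branch passes to Yetunde's issue by representation.
The 3/10 is divided into 3 equal shares of 1/10 among Uzoma, Ebele, Segun.
Uzoma is living and takes 1/10.
Ebele is living and takes 1/10.
Segun is living and takes 1/10.
Obafemi predeceased; the 3/10 allotted to Obafemi's branch passes to Obafemi's issue by representation.
The 3/10 is divided into 2 equal shares of 3/20 among Ronke, Jide.
Ronke is living and takes 3/20.
Jide predeceased; the 3/20 allotted to Jide's branch passes to Jide's issue by representation.
The 3/20 is divided into 4 equal shares of 3/80 among Bankole, Abiodun, Gbenga, Ngozi.
Bankole is living and takes 3/80.
Abiodun is living and takes 3/80.
Gbenga predeceased; the 3/80 allotted to Gbenga's branch passes to Gbenga's issue by representation.
Adaeze is the sole taker at this level and receives the full 3/80.
Ngozi is living and takes 3/80.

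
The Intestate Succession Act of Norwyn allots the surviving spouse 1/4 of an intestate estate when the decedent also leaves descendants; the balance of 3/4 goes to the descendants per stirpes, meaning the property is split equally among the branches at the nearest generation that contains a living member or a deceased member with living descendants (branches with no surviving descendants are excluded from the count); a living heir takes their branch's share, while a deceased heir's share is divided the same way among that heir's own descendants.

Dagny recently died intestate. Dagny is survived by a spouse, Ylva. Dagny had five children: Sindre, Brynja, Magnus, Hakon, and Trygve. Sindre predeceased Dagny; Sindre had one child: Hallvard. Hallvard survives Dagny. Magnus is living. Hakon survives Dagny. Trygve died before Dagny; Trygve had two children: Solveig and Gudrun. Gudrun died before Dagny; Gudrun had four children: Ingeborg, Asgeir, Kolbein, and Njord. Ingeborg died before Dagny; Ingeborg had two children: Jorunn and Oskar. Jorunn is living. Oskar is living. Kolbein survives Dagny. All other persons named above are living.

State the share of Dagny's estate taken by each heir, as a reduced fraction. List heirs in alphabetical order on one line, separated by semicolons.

Asgeir 3/160; Brynja 3/20; Hakon 3/20; Hallvard 3/20; Jorunn 3/320; Kolbein 3/160; Magnus 3/20; Njord 3/160; Oskar 3/320; Solveig 3/40; Ylva 1/4

Ylva, as surviving spouse, takes 1/4.
The remaining 3/4 passes to Dagny's descendants per stirpes.
The 3/4 is divided into 5 equal shares of 3/20 among Sindre, Brynja, Magnus, Hakon, Trygve.
Sindre predeceased; the 3/20 allotted to Sindre's branch passes to Sindre's issue by representation.
Hallvard is the sole taker at this level and receives the full 3/20.
Brynja is living and takes 3/20.
Magnus is living and takes 3/20.
Hakon is living and takes 3/20.
Trygve predeceased; the 3/20 allotted to Trygve's branch passes to Trygve's issue by representation.
The 3/20 is divided into 2 equal shares of 3/40 among Solveig, Gudrun.
Solveig is living and takes 3/40.
Gudrun predeceased; the 3/40 allotted to Gudrun's branch passes to Gudrun's issue by representation.
The 3/40 is divided into 4 equal shares of 3/160 among Ingeborg, Asgeir, Kolbein, Njord.
Ingeborg predeceased; the 3/160 allotted to Ingeborg's branch passes to Ingeborg's issue by representation.
The 3/160 is divided into 2 equal shares of 3/320 among Jorunn, Oskar.
Jorunn is living and takes 3/320.
Oskar is living and takes 3/320.
Asgeir is living and takes 3/160.
Kolbein is living and takes 3/160.
Njord is living and takes 3/160.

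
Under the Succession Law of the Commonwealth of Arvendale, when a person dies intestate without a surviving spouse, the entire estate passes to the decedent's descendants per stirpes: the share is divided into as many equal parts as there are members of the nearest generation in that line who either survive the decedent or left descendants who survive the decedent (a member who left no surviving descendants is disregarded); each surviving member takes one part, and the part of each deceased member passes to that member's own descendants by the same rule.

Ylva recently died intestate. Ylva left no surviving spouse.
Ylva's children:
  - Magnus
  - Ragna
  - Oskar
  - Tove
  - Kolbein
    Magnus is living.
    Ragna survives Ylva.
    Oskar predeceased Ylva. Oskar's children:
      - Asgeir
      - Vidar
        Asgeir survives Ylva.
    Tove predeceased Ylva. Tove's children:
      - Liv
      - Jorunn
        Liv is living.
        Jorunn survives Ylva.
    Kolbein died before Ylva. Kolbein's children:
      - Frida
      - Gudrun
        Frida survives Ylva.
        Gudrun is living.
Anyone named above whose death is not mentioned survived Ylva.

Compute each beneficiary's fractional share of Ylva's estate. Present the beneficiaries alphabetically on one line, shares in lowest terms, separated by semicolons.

There is no surviving spouse, so the entire estate passes to Ylva's descendants per stirpes.
The estate is divided into 5 equal shares of 1/5 among Magnus, Ragna, Oskar, Tove, Kolbein.
Magnus is living and takes 1/5.
Ragna is living and takes 1/5.
Oskar predeceased; the 1/5 allotted to Oskar's branch passes to Oskar's issue by representation.
The 1/5 is divided into 2 equal shares of 1/10 among Asgeir, Vidar.
Asgeir is living and takes 1/10.
Vidar is living and takes 1/10.
Tove predeceased; the 1/5 allotted to Tove's branch passes to Tove's issue by representation.
The 1/5 is divided into 2 equal shares of 1/10 among Liv, Jorunn.
Liv is living and takes 1/10.
Jorunn is living and takes 1/10.
Kolbein predeceased; the 1/5 allotted to Kolbein's branch passes to Kolbein's issue by representation.
The 1/5 is divided into 2 equal shares of 1/10 among Frida, Gudrun.
Frida is living and takes 1/10.
Gudrun is living and takes 1/10.

Asgeir 1/10; Frida 1/10; Gudrun 1/10; Jorunn 1/10; Liv 1/10; Magnus 1/5; Ragna 1/5; Vidar 1/10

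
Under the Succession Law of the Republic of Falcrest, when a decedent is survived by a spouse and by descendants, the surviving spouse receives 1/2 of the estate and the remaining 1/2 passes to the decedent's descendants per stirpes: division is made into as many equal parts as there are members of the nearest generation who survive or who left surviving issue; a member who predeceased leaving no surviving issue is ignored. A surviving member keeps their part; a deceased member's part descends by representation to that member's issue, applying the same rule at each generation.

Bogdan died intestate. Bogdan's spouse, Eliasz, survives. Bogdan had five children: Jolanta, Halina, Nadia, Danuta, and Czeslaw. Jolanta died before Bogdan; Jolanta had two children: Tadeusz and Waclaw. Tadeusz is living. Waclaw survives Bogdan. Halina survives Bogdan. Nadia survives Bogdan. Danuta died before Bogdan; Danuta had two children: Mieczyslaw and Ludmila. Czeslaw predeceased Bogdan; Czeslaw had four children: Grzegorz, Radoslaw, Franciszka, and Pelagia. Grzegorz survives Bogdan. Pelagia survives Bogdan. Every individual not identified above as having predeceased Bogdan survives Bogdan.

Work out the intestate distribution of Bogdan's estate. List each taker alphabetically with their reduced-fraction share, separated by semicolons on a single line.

Eliasz 1/2; Franciszka 1/40; Grzegorz 1/40; Halina 1/10; Ludmila 1/20; Mieczyslaw 1/20; Nadia 1/10; Pelagia 1/40; Radoslaw 1/40; Tadeusz 1/20; Waclaw 1/20

Eliasz, as surviving spouse, takes 1/2.
The remaining 1/2 passes to Bogdan's descendants per stirpes.
The 1/2 is divided into 5 equal shares of 1/10 among Jolanta, Halina, Nadia, Danuta, Czeslaw.
Jolanta predeceased; the 1/10 allotted to Jolanta's branch passes to Jolanta's issue by representation.
The 1/10 is divided into 2 equal shares of 1/20 among Tadeusz, Waclaw.
Tadeusz is living and takes 1/20.
Waclaw is living and takes 1/20.
Halina is living and takes 1/10.
Nadia is living and takes 1/10.
Danuta predeceased; the 1/10 allotted to Danuta's branch passes to Danuta's issue by representation.
The 1/10 is divided into 2 equal shares of 1/20 among Mieczyslaw, Ludmila.
Mieczyslaw is living and takes 1/20.
Ludmila is living and takes 1/20.
Czeslaw predeceased; the 1/10 allotted to Czeslaw's branch passes to Czeslaw's issue by representation.
The 1/10 is divided into 4 equal shares of 1/40 among Grzegorz, Radoslaw, Franciszka, Pelagia.
Grzegorz is living and takes 1/40.
Radoslaw is living and takes 1/40.
Franciszka is living and takes 1/40.
Pelagia is living and takes 1/40.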